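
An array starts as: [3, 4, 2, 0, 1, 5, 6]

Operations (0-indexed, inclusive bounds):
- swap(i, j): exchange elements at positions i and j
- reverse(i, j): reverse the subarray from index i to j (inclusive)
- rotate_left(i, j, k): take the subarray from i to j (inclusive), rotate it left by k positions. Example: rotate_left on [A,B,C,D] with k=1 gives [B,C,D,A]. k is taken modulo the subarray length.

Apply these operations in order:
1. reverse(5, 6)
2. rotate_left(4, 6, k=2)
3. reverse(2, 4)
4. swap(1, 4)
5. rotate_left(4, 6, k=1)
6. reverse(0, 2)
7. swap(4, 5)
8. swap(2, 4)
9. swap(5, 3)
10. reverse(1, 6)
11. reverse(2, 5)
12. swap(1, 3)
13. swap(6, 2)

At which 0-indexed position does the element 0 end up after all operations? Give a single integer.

After 1 (reverse(5, 6)): [3, 4, 2, 0, 1, 6, 5]
After 2 (rotate_left(4, 6, k=2)): [3, 4, 2, 0, 5, 1, 6]
After 3 (reverse(2, 4)): [3, 4, 5, 0, 2, 1, 6]
After 4 (swap(1, 4)): [3, 2, 5, 0, 4, 1, 6]
After 5 (rotate_left(4, 6, k=1)): [3, 2, 5, 0, 1, 6, 4]
After 6 (reverse(0, 2)): [5, 2, 3, 0, 1, 6, 4]
After 7 (swap(4, 5)): [5, 2, 3, 0, 6, 1, 4]
After 8 (swap(2, 4)): [5, 2, 6, 0, 3, 1, 4]
After 9 (swap(5, 3)): [5, 2, 6, 1, 3, 0, 4]
After 10 (reverse(1, 6)): [5, 4, 0, 3, 1, 6, 2]
After 11 (reverse(2, 5)): [5, 4, 6, 1, 3, 0, 2]
After 12 (swap(1, 3)): [5, 1, 6, 4, 3, 0, 2]
After 13 (swap(6, 2)): [5, 1, 2, 4, 3, 0, 6]

Answer: 5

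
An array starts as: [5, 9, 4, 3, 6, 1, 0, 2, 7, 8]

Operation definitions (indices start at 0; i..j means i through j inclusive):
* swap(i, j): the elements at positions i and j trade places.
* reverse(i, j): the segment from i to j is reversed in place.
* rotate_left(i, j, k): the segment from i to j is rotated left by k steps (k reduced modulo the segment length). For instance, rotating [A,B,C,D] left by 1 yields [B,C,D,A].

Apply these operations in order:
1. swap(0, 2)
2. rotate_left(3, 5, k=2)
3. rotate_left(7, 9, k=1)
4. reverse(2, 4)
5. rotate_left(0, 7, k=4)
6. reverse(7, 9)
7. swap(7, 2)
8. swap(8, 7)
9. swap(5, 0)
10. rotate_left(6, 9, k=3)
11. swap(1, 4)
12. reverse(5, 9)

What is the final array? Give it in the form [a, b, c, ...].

After 1 (swap(0, 2)): [4, 9, 5, 3, 6, 1, 0, 2, 7, 8]
After 2 (rotate_left(3, 5, k=2)): [4, 9, 5, 1, 3, 6, 0, 2, 7, 8]
After 3 (rotate_left(7, 9, k=1)): [4, 9, 5, 1, 3, 6, 0, 7, 8, 2]
After 4 (reverse(2, 4)): [4, 9, 3, 1, 5, 6, 0, 7, 8, 2]
After 5 (rotate_left(0, 7, k=4)): [5, 6, 0, 7, 4, 9, 3, 1, 8, 2]
After 6 (reverse(7, 9)): [5, 6, 0, 7, 4, 9, 3, 2, 8, 1]
After 7 (swap(7, 2)): [5, 6, 2, 7, 4, 9, 3, 0, 8, 1]
After 8 (swap(8, 7)): [5, 6, 2, 7, 4, 9, 3, 8, 0, 1]
After 9 (swap(5, 0)): [9, 6, 2, 7, 4, 5, 3, 8, 0, 1]
After 10 (rotate_left(6, 9, k=3)): [9, 6, 2, 7, 4, 5, 1, 3, 8, 0]
After 11 (swap(1, 4)): [9, 4, 2, 7, 6, 5, 1, 3, 8, 0]
After 12 (reverse(5, 9)): [9, 4, 2, 7, 6, 0, 8, 3, 1, 5]

Answer: [9, 4, 2, 7, 6, 0, 8, 3, 1, 5]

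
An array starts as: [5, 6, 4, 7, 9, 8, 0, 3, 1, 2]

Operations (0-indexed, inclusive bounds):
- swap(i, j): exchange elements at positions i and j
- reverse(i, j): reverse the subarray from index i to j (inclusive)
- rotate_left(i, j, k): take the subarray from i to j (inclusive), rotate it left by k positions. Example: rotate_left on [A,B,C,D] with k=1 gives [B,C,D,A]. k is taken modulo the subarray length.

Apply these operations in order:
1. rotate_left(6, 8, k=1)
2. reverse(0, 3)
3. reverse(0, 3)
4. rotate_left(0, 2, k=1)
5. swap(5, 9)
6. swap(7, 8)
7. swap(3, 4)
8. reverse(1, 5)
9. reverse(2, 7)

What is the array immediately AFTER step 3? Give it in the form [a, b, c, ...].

After 1 (rotate_left(6, 8, k=1)): [5, 6, 4, 7, 9, 8, 3, 1, 0, 2]
After 2 (reverse(0, 3)): [7, 4, 6, 5, 9, 8, 3, 1, 0, 2]
After 3 (reverse(0, 3)): [5, 6, 4, 7, 9, 8, 3, 1, 0, 2]

Answer: [5, 6, 4, 7, 9, 8, 3, 1, 0, 2]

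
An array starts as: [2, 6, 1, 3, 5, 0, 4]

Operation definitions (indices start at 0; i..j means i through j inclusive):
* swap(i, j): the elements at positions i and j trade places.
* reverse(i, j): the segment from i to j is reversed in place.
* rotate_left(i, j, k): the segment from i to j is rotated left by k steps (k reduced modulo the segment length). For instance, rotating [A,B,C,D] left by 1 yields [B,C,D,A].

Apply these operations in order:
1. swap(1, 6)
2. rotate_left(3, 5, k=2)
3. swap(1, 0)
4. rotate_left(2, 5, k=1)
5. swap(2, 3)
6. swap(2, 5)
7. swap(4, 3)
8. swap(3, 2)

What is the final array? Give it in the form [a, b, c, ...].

After 1 (swap(1, 6)): [2, 4, 1, 3, 5, 0, 6]
After 2 (rotate_left(3, 5, k=2)): [2, 4, 1, 0, 3, 5, 6]
After 3 (swap(1, 0)): [4, 2, 1, 0, 3, 5, 6]
After 4 (rotate_left(2, 5, k=1)): [4, 2, 0, 3, 5, 1, 6]
After 5 (swap(2, 3)): [4, 2, 3, 0, 5, 1, 6]
After 6 (swap(2, 5)): [4, 2, 1, 0, 5, 3, 6]
After 7 (swap(4, 3)): [4, 2, 1, 5, 0, 3, 6]
After 8 (swap(3, 2)): [4, 2, 5, 1, 0, 3, 6]

Answer: [4, 2, 5, 1, 0, 3, 6]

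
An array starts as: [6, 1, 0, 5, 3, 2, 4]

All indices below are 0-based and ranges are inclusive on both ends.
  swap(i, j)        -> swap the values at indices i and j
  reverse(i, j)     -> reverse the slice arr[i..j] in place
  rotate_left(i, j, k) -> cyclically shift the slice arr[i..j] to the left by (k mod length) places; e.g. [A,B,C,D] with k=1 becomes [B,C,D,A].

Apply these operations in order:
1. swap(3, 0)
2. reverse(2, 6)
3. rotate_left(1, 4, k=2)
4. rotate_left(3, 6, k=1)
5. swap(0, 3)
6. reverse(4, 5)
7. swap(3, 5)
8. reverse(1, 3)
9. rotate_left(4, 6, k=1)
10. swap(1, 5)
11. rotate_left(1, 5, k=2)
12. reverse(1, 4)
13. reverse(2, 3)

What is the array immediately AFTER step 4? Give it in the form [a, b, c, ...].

After 1 (swap(3, 0)): [5, 1, 0, 6, 3, 2, 4]
After 2 (reverse(2, 6)): [5, 1, 4, 2, 3, 6, 0]
After 3 (rotate_left(1, 4, k=2)): [5, 2, 3, 1, 4, 6, 0]
After 4 (rotate_left(3, 6, k=1)): [5, 2, 3, 4, 6, 0, 1]

Answer: [5, 2, 3, 4, 6, 0, 1]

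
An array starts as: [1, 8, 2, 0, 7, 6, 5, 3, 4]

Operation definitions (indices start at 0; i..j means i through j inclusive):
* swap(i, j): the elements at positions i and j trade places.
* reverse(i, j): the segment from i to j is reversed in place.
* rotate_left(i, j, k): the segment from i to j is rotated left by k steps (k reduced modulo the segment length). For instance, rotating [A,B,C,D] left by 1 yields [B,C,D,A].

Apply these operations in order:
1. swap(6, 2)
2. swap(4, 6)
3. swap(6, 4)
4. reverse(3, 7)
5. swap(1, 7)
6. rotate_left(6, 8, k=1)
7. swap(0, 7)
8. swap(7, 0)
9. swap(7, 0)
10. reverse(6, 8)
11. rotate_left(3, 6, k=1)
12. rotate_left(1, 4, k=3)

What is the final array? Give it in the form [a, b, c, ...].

Answer: [4, 6, 0, 5, 2, 7, 3, 1, 8]

Derivation:
After 1 (swap(6, 2)): [1, 8, 5, 0, 7, 6, 2, 3, 4]
After 2 (swap(4, 6)): [1, 8, 5, 0, 2, 6, 7, 3, 4]
After 3 (swap(6, 4)): [1, 8, 5, 0, 7, 6, 2, 3, 4]
After 4 (reverse(3, 7)): [1, 8, 5, 3, 2, 6, 7, 0, 4]
After 5 (swap(1, 7)): [1, 0, 5, 3, 2, 6, 7, 8, 4]
After 6 (rotate_left(6, 8, k=1)): [1, 0, 5, 3, 2, 6, 8, 4, 7]
After 7 (swap(0, 7)): [4, 0, 5, 3, 2, 6, 8, 1, 7]
After 8 (swap(7, 0)): [1, 0, 5, 3, 2, 6, 8, 4, 7]
After 9 (swap(7, 0)): [4, 0, 5, 3, 2, 6, 8, 1, 7]
After 10 (reverse(6, 8)): [4, 0, 5, 3, 2, 6, 7, 1, 8]
After 11 (rotate_left(3, 6, k=1)): [4, 0, 5, 2, 6, 7, 3, 1, 8]
After 12 (rotate_left(1, 4, k=3)): [4, 6, 0, 5, 2, 7, 3, 1, 8]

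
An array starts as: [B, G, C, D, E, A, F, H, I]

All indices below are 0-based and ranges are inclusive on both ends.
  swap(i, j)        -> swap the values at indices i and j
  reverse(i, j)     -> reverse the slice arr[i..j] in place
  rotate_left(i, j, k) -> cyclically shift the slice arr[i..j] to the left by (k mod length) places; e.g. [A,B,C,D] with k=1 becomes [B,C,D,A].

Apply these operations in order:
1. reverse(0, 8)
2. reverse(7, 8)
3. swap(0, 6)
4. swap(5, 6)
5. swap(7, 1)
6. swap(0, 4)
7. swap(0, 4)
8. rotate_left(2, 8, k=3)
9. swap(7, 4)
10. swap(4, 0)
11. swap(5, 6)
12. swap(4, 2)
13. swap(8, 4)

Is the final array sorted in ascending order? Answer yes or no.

After 1 (reverse(0, 8)): [I, H, F, A, E, D, C, G, B]
After 2 (reverse(7, 8)): [I, H, F, A, E, D, C, B, G]
After 3 (swap(0, 6)): [C, H, F, A, E, D, I, B, G]
After 4 (swap(5, 6)): [C, H, F, A, E, I, D, B, G]
After 5 (swap(7, 1)): [C, B, F, A, E, I, D, H, G]
After 6 (swap(0, 4)): [E, B, F, A, C, I, D, H, G]
After 7 (swap(0, 4)): [C, B, F, A, E, I, D, H, G]
After 8 (rotate_left(2, 8, k=3)): [C, B, I, D, H, G, F, A, E]
After 9 (swap(7, 4)): [C, B, I, D, A, G, F, H, E]
After 10 (swap(4, 0)): [A, B, I, D, C, G, F, H, E]
After 11 (swap(5, 6)): [A, B, I, D, C, F, G, H, E]
After 12 (swap(4, 2)): [A, B, C, D, I, F, G, H, E]
After 13 (swap(8, 4)): [A, B, C, D, E, F, G, H, I]

Answer: yes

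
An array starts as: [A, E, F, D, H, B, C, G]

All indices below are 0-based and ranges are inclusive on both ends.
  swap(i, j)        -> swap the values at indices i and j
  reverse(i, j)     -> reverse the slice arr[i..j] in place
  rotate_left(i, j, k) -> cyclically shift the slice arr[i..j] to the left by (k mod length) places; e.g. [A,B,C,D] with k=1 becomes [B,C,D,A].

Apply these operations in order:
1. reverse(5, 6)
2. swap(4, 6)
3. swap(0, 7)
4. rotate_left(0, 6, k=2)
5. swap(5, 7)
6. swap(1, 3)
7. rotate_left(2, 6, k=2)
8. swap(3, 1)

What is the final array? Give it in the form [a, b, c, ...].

Answer: [F, A, H, C, E, B, D, G]

Derivation:
After 1 (reverse(5, 6)): [A, E, F, D, H, C, B, G]
After 2 (swap(4, 6)): [A, E, F, D, B, C, H, G]
After 3 (swap(0, 7)): [G, E, F, D, B, C, H, A]
After 4 (rotate_left(0, 6, k=2)): [F, D, B, C, H, G, E, A]
After 5 (swap(5, 7)): [F, D, B, C, H, A, E, G]
After 6 (swap(1, 3)): [F, C, B, D, H, A, E, G]
After 7 (rotate_left(2, 6, k=2)): [F, C, H, A, E, B, D, G]
After 8 (swap(3, 1)): [F, A, H, C, E, B, D, G]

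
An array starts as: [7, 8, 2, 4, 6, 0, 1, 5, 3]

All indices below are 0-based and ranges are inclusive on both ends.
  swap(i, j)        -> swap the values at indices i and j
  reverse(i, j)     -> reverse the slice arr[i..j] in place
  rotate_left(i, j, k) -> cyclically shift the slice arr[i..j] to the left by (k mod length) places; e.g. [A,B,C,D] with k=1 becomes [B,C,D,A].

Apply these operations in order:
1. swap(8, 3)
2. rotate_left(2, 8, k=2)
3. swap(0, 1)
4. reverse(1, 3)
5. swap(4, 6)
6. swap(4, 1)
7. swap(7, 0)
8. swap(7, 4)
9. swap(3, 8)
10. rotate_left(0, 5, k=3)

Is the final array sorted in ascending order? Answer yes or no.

Answer: no

Derivation:
After 1 (swap(8, 3)): [7, 8, 2, 3, 6, 0, 1, 5, 4]
After 2 (rotate_left(2, 8, k=2)): [7, 8, 6, 0, 1, 5, 4, 2, 3]
After 3 (swap(0, 1)): [8, 7, 6, 0, 1, 5, 4, 2, 3]
After 4 (reverse(1, 3)): [8, 0, 6, 7, 1, 5, 4, 2, 3]
After 5 (swap(4, 6)): [8, 0, 6, 7, 4, 5, 1, 2, 3]
After 6 (swap(4, 1)): [8, 4, 6, 7, 0, 5, 1, 2, 3]
After 7 (swap(7, 0)): [2, 4, 6, 7, 0, 5, 1, 8, 3]
After 8 (swap(7, 4)): [2, 4, 6, 7, 8, 5, 1, 0, 3]
After 9 (swap(3, 8)): [2, 4, 6, 3, 8, 5, 1, 0, 7]
After 10 (rotate_left(0, 5, k=3)): [3, 8, 5, 2, 4, 6, 1, 0, 7]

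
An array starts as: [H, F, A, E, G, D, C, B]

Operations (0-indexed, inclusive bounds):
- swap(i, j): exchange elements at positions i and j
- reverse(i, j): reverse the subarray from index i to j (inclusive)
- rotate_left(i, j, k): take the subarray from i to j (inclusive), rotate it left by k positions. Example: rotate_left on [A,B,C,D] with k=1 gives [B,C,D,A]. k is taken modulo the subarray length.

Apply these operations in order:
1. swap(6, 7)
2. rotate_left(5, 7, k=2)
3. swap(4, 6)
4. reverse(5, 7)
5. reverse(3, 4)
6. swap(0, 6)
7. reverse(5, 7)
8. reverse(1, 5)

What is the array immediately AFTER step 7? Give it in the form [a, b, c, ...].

Answer: [G, F, A, D, E, C, H, B]

Derivation:
After 1 (swap(6, 7)): [H, F, A, E, G, D, B, C]
After 2 (rotate_left(5, 7, k=2)): [H, F, A, E, G, C, D, B]
After 3 (swap(4, 6)): [H, F, A, E, D, C, G, B]
After 4 (reverse(5, 7)): [H, F, A, E, D, B, G, C]
After 5 (reverse(3, 4)): [H, F, A, D, E, B, G, C]
After 6 (swap(0, 6)): [G, F, A, D, E, B, H, C]
After 7 (reverse(5, 7)): [G, F, A, D, E, C, H, B]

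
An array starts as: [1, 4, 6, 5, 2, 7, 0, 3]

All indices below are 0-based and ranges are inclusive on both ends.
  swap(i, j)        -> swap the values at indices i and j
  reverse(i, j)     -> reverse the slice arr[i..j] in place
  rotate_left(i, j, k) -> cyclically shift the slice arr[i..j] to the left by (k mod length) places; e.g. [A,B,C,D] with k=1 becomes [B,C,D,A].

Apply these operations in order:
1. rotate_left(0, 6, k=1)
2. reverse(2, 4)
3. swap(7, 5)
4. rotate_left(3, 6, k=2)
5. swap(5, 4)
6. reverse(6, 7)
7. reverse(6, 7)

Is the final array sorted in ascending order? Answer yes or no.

After 1 (rotate_left(0, 6, k=1)): [4, 6, 5, 2, 7, 0, 1, 3]
After 2 (reverse(2, 4)): [4, 6, 7, 2, 5, 0, 1, 3]
After 3 (swap(7, 5)): [4, 6, 7, 2, 5, 3, 1, 0]
After 4 (rotate_left(3, 6, k=2)): [4, 6, 7, 3, 1, 2, 5, 0]
After 5 (swap(5, 4)): [4, 6, 7, 3, 2, 1, 5, 0]
After 6 (reverse(6, 7)): [4, 6, 7, 3, 2, 1, 0, 5]
After 7 (reverse(6, 7)): [4, 6, 7, 3, 2, 1, 5, 0]

Answer: no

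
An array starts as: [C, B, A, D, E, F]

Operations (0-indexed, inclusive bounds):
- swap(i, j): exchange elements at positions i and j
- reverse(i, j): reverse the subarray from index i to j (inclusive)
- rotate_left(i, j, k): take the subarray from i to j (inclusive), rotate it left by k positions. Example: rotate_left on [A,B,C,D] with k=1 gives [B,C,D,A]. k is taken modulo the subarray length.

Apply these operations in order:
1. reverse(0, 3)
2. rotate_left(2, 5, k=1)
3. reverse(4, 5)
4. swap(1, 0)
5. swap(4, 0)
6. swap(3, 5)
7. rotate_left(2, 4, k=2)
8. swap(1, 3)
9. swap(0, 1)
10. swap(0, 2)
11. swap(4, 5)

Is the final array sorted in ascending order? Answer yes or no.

Answer: yes

Derivation:
After 1 (reverse(0, 3)): [D, A, B, C, E, F]
After 2 (rotate_left(2, 5, k=1)): [D, A, C, E, F, B]
After 3 (reverse(4, 5)): [D, A, C, E, B, F]
After 4 (swap(1, 0)): [A, D, C, E, B, F]
After 5 (swap(4, 0)): [B, D, C, E, A, F]
After 6 (swap(3, 5)): [B, D, C, F, A, E]
After 7 (rotate_left(2, 4, k=2)): [B, D, A, C, F, E]
After 8 (swap(1, 3)): [B, C, A, D, F, E]
After 9 (swap(0, 1)): [C, B, A, D, F, E]
After 10 (swap(0, 2)): [A, B, C, D, F, E]
After 11 (swap(4, 5)): [A, B, C, D, E, F]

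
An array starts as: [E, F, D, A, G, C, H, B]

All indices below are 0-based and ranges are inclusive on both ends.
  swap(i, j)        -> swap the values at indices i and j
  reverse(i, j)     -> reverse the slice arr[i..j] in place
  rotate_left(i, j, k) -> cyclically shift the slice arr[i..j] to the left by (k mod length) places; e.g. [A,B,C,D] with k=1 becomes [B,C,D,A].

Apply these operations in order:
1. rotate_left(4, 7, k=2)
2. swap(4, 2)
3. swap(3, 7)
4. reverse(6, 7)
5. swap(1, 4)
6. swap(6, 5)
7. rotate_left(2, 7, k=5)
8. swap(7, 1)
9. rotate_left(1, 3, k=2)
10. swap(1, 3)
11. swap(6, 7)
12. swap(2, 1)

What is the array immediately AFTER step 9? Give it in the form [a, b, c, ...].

After 1 (rotate_left(4, 7, k=2)): [E, F, D, A, H, B, G, C]
After 2 (swap(4, 2)): [E, F, H, A, D, B, G, C]
After 3 (swap(3, 7)): [E, F, H, C, D, B, G, A]
After 4 (reverse(6, 7)): [E, F, H, C, D, B, A, G]
After 5 (swap(1, 4)): [E, D, H, C, F, B, A, G]
After 6 (swap(6, 5)): [E, D, H, C, F, A, B, G]
After 7 (rotate_left(2, 7, k=5)): [E, D, G, H, C, F, A, B]
After 8 (swap(7, 1)): [E, B, G, H, C, F, A, D]
After 9 (rotate_left(1, 3, k=2)): [E, H, B, G, C, F, A, D]

Answer: [E, H, B, G, C, F, A, D]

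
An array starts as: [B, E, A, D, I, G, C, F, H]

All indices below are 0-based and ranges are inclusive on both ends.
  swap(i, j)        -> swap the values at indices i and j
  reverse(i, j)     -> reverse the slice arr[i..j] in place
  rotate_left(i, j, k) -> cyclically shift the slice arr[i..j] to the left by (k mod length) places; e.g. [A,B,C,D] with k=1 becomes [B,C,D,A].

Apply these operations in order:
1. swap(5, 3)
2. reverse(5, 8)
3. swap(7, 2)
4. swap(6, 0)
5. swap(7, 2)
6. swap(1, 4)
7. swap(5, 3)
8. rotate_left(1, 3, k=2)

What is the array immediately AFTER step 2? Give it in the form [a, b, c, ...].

After 1 (swap(5, 3)): [B, E, A, G, I, D, C, F, H]
After 2 (reverse(5, 8)): [B, E, A, G, I, H, F, C, D]

Answer: [B, E, A, G, I, H, F, C, D]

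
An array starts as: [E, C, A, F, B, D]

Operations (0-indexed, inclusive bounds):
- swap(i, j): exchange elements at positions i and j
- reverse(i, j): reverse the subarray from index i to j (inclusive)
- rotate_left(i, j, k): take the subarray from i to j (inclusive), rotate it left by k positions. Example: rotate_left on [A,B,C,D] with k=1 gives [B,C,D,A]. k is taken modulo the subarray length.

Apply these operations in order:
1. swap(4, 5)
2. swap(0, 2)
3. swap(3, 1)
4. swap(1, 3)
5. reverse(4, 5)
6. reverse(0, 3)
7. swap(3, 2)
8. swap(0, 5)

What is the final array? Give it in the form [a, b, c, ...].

Answer: [D, E, A, C, B, F]

Derivation:
After 1 (swap(4, 5)): [E, C, A, F, D, B]
After 2 (swap(0, 2)): [A, C, E, F, D, B]
After 3 (swap(3, 1)): [A, F, E, C, D, B]
After 4 (swap(1, 3)): [A, C, E, F, D, B]
After 5 (reverse(4, 5)): [A, C, E, F, B, D]
After 6 (reverse(0, 3)): [F, E, C, A, B, D]
After 7 (swap(3, 2)): [F, E, A, C, B, D]
After 8 (swap(0, 5)): [D, E, A, C, B, F]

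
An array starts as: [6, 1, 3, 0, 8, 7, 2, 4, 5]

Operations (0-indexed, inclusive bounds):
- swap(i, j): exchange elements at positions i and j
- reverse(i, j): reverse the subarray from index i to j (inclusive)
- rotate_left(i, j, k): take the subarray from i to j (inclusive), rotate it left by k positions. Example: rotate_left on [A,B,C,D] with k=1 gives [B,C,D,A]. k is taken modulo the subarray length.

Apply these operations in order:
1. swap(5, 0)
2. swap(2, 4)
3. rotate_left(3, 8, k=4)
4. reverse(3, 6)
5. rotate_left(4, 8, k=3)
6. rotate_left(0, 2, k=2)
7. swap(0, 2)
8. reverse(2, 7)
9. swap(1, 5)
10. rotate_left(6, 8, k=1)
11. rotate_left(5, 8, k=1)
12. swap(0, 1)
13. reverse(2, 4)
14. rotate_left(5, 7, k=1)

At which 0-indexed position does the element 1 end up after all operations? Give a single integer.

After 1 (swap(5, 0)): [7, 1, 3, 0, 8, 6, 2, 4, 5]
After 2 (swap(2, 4)): [7, 1, 8, 0, 3, 6, 2, 4, 5]
After 3 (rotate_left(3, 8, k=4)): [7, 1, 8, 4, 5, 0, 3, 6, 2]
After 4 (reverse(3, 6)): [7, 1, 8, 3, 0, 5, 4, 6, 2]
After 5 (rotate_left(4, 8, k=3)): [7, 1, 8, 3, 6, 2, 0, 5, 4]
After 6 (rotate_left(0, 2, k=2)): [8, 7, 1, 3, 6, 2, 0, 5, 4]
After 7 (swap(0, 2)): [1, 7, 8, 3, 6, 2, 0, 5, 4]
After 8 (reverse(2, 7)): [1, 7, 5, 0, 2, 6, 3, 8, 4]
After 9 (swap(1, 5)): [1, 6, 5, 0, 2, 7, 3, 8, 4]
After 10 (rotate_left(6, 8, k=1)): [1, 6, 5, 0, 2, 7, 8, 4, 3]
After 11 (rotate_left(5, 8, k=1)): [1, 6, 5, 0, 2, 8, 4, 3, 7]
After 12 (swap(0, 1)): [6, 1, 5, 0, 2, 8, 4, 3, 7]
After 13 (reverse(2, 4)): [6, 1, 2, 0, 5, 8, 4, 3, 7]
After 14 (rotate_left(5, 7, k=1)): [6, 1, 2, 0, 5, 4, 3, 8, 7]

Answer: 1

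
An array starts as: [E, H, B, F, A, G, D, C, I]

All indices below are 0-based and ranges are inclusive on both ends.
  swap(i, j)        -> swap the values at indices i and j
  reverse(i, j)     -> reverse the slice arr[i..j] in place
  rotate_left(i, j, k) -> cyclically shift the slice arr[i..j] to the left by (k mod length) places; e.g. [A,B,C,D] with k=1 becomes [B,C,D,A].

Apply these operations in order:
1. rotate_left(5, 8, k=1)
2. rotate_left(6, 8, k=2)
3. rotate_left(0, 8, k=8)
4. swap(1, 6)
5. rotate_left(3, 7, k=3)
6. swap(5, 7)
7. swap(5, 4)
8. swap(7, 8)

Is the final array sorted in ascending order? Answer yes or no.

Answer: no

Derivation:
After 1 (rotate_left(5, 8, k=1)): [E, H, B, F, A, D, C, I, G]
After 2 (rotate_left(6, 8, k=2)): [E, H, B, F, A, D, G, C, I]
After 3 (rotate_left(0, 8, k=8)): [I, E, H, B, F, A, D, G, C]
After 4 (swap(1, 6)): [I, D, H, B, F, A, E, G, C]
After 5 (rotate_left(3, 7, k=3)): [I, D, H, E, G, B, F, A, C]
After 6 (swap(5, 7)): [I, D, H, E, G, A, F, B, C]
After 7 (swap(5, 4)): [I, D, H, E, A, G, F, B, C]
After 8 (swap(7, 8)): [I, D, H, E, A, G, F, C, B]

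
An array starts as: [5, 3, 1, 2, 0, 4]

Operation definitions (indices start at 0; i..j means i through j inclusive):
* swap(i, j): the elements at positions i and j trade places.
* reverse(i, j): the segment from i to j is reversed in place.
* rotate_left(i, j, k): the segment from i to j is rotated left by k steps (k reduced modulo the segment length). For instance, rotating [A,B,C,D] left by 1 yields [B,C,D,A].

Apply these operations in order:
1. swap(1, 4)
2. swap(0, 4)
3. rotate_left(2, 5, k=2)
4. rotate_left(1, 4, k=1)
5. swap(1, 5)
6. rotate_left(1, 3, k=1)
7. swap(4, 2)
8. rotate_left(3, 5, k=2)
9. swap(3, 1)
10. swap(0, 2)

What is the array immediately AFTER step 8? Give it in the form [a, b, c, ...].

Answer: [3, 4, 0, 5, 2, 1]

Derivation:
After 1 (swap(1, 4)): [5, 0, 1, 2, 3, 4]
After 2 (swap(0, 4)): [3, 0, 1, 2, 5, 4]
After 3 (rotate_left(2, 5, k=2)): [3, 0, 5, 4, 1, 2]
After 4 (rotate_left(1, 4, k=1)): [3, 5, 4, 1, 0, 2]
After 5 (swap(1, 5)): [3, 2, 4, 1, 0, 5]
After 6 (rotate_left(1, 3, k=1)): [3, 4, 1, 2, 0, 5]
After 7 (swap(4, 2)): [3, 4, 0, 2, 1, 5]
After 8 (rotate_left(3, 5, k=2)): [3, 4, 0, 5, 2, 1]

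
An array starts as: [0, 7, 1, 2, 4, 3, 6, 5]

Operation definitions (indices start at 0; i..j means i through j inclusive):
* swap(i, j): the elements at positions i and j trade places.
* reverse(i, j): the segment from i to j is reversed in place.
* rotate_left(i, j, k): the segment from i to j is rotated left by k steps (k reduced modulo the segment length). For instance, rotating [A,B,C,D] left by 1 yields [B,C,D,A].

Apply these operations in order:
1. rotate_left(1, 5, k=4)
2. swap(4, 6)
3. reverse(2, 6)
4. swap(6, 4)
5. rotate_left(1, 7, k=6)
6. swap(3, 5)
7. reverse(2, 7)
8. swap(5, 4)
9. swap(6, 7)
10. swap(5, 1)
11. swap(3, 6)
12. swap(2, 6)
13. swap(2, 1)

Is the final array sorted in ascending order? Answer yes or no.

Answer: yes

Derivation:
After 1 (rotate_left(1, 5, k=4)): [0, 3, 7, 1, 2, 4, 6, 5]
After 2 (swap(4, 6)): [0, 3, 7, 1, 6, 4, 2, 5]
After 3 (reverse(2, 6)): [0, 3, 2, 4, 6, 1, 7, 5]
After 4 (swap(6, 4)): [0, 3, 2, 4, 7, 1, 6, 5]
After 5 (rotate_left(1, 7, k=6)): [0, 5, 3, 2, 4, 7, 1, 6]
After 6 (swap(3, 5)): [0, 5, 3, 7, 4, 2, 1, 6]
After 7 (reverse(2, 7)): [0, 5, 6, 1, 2, 4, 7, 3]
After 8 (swap(5, 4)): [0, 5, 6, 1, 4, 2, 7, 3]
After 9 (swap(6, 7)): [0, 5, 6, 1, 4, 2, 3, 7]
After 10 (swap(5, 1)): [0, 2, 6, 1, 4, 5, 3, 7]
After 11 (swap(3, 6)): [0, 2, 6, 3, 4, 5, 1, 7]
After 12 (swap(2, 6)): [0, 2, 1, 3, 4, 5, 6, 7]
After 13 (swap(2, 1)): [0, 1, 2, 3, 4, 5, 6, 7]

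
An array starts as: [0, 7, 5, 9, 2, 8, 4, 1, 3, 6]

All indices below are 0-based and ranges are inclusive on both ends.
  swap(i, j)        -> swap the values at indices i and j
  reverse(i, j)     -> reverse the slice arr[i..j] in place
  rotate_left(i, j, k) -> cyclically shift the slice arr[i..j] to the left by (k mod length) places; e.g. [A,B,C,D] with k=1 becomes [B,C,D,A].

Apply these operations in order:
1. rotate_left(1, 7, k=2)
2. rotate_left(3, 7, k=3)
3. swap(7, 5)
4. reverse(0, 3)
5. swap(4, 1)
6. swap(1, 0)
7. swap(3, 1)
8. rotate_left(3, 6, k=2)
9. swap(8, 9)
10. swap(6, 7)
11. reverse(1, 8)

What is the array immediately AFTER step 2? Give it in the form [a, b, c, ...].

Answer: [0, 9, 2, 7, 5, 8, 4, 1, 3, 6]

Derivation:
After 1 (rotate_left(1, 7, k=2)): [0, 9, 2, 8, 4, 1, 7, 5, 3, 6]
After 2 (rotate_left(3, 7, k=3)): [0, 9, 2, 7, 5, 8, 4, 1, 3, 6]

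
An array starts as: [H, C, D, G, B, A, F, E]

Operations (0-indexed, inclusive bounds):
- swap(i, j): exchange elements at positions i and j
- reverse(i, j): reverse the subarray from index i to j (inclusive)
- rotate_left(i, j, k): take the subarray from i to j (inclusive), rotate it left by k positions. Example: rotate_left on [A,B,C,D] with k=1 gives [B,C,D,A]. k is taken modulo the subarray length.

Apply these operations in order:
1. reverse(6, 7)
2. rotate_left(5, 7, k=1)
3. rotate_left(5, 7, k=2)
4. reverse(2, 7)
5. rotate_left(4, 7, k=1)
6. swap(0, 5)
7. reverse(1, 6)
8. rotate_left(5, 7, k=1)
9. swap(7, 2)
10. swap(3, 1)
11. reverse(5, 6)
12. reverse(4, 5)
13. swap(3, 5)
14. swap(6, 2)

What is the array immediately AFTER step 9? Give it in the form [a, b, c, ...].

After 1 (reverse(6, 7)): [H, C, D, G, B, A, E, F]
After 2 (rotate_left(5, 7, k=1)): [H, C, D, G, B, E, F, A]
After 3 (rotate_left(5, 7, k=2)): [H, C, D, G, B, A, E, F]
After 4 (reverse(2, 7)): [H, C, F, E, A, B, G, D]
After 5 (rotate_left(4, 7, k=1)): [H, C, F, E, B, G, D, A]
After 6 (swap(0, 5)): [G, C, F, E, B, H, D, A]
After 7 (reverse(1, 6)): [G, D, H, B, E, F, C, A]
After 8 (rotate_left(5, 7, k=1)): [G, D, H, B, E, C, A, F]
After 9 (swap(7, 2)): [G, D, F, B, E, C, A, H]

Answer: [G, D, F, B, E, C, A, H]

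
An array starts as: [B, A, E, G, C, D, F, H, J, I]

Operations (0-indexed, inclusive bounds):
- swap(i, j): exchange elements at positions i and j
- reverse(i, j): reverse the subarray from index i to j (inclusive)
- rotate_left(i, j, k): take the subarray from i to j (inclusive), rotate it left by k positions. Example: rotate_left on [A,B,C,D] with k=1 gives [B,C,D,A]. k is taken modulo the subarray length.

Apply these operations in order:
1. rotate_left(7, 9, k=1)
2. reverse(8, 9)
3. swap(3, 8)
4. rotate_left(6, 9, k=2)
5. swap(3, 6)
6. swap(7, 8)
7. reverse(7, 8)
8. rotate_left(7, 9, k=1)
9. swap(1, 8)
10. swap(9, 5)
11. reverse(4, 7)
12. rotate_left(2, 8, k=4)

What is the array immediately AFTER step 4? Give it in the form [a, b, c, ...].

After 1 (rotate_left(7, 9, k=1)): [B, A, E, G, C, D, F, J, I, H]
After 2 (reverse(8, 9)): [B, A, E, G, C, D, F, J, H, I]
After 3 (swap(3, 8)): [B, A, E, H, C, D, F, J, G, I]
After 4 (rotate_left(6, 9, k=2)): [B, A, E, H, C, D, G, I, F, J]

Answer: [B, A, E, H, C, D, G, I, F, J]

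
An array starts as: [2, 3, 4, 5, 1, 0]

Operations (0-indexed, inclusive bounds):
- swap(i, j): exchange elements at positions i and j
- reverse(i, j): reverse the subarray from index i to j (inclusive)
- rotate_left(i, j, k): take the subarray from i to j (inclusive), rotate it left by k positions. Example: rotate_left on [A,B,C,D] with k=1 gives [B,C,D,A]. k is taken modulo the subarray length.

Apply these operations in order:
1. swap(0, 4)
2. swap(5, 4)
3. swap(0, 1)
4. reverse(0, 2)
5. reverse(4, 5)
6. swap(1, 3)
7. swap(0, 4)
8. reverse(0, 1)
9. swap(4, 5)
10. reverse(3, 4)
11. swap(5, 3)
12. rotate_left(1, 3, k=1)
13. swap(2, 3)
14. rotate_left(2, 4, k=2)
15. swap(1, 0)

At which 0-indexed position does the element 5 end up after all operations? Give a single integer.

Answer: 1

Derivation:
After 1 (swap(0, 4)): [1, 3, 4, 5, 2, 0]
After 2 (swap(5, 4)): [1, 3, 4, 5, 0, 2]
After 3 (swap(0, 1)): [3, 1, 4, 5, 0, 2]
After 4 (reverse(0, 2)): [4, 1, 3, 5, 0, 2]
After 5 (reverse(4, 5)): [4, 1, 3, 5, 2, 0]
After 6 (swap(1, 3)): [4, 5, 3, 1, 2, 0]
After 7 (swap(0, 4)): [2, 5, 3, 1, 4, 0]
After 8 (reverse(0, 1)): [5, 2, 3, 1, 4, 0]
After 9 (swap(4, 5)): [5, 2, 3, 1, 0, 4]
After 10 (reverse(3, 4)): [5, 2, 3, 0, 1, 4]
After 11 (swap(5, 3)): [5, 2, 3, 4, 1, 0]
After 12 (rotate_left(1, 3, k=1)): [5, 3, 4, 2, 1, 0]
After 13 (swap(2, 3)): [5, 3, 2, 4, 1, 0]
After 14 (rotate_left(2, 4, k=2)): [5, 3, 1, 2, 4, 0]
After 15 (swap(1, 0)): [3, 5, 1, 2, 4, 0]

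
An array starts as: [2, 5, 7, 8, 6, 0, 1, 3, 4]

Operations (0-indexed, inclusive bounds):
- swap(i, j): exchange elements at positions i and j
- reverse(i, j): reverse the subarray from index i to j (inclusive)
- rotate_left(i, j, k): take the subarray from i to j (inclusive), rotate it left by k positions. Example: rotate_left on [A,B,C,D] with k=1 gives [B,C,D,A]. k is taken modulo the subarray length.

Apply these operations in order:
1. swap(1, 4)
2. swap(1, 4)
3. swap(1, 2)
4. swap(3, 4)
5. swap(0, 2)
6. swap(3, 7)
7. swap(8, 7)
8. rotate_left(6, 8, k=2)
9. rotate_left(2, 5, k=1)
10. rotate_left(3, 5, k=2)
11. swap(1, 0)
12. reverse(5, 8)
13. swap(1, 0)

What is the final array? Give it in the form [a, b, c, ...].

After 1 (swap(1, 4)): [2, 6, 7, 8, 5, 0, 1, 3, 4]
After 2 (swap(1, 4)): [2, 5, 7, 8, 6, 0, 1, 3, 4]
After 3 (swap(1, 2)): [2, 7, 5, 8, 6, 0, 1, 3, 4]
After 4 (swap(3, 4)): [2, 7, 5, 6, 8, 0, 1, 3, 4]
After 5 (swap(0, 2)): [5, 7, 2, 6, 8, 0, 1, 3, 4]
After 6 (swap(3, 7)): [5, 7, 2, 3, 8, 0, 1, 6, 4]
After 7 (swap(8, 7)): [5, 7, 2, 3, 8, 0, 1, 4, 6]
After 8 (rotate_left(6, 8, k=2)): [5, 7, 2, 3, 8, 0, 6, 1, 4]
After 9 (rotate_left(2, 5, k=1)): [5, 7, 3, 8, 0, 2, 6, 1, 4]
After 10 (rotate_left(3, 5, k=2)): [5, 7, 3, 2, 8, 0, 6, 1, 4]
After 11 (swap(1, 0)): [7, 5, 3, 2, 8, 0, 6, 1, 4]
After 12 (reverse(5, 8)): [7, 5, 3, 2, 8, 4, 1, 6, 0]
After 13 (swap(1, 0)): [5, 7, 3, 2, 8, 4, 1, 6, 0]

Answer: [5, 7, 3, 2, 8, 4, 1, 6, 0]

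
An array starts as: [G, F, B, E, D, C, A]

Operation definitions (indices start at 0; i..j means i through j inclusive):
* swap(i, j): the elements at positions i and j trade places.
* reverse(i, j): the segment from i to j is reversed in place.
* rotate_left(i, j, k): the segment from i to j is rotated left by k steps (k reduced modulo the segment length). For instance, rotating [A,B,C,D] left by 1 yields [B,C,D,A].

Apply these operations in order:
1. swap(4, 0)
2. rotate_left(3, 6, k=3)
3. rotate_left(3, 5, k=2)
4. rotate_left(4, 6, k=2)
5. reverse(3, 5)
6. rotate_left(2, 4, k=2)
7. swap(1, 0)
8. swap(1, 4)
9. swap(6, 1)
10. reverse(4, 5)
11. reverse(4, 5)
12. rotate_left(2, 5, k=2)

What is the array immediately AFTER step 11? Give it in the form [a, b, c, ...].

Answer: [F, E, C, B, D, G, A]

Derivation:
After 1 (swap(4, 0)): [D, F, B, E, G, C, A]
After 2 (rotate_left(3, 6, k=3)): [D, F, B, A, E, G, C]
After 3 (rotate_left(3, 5, k=2)): [D, F, B, G, A, E, C]
After 4 (rotate_left(4, 6, k=2)): [D, F, B, G, C, A, E]
After 5 (reverse(3, 5)): [D, F, B, A, C, G, E]
After 6 (rotate_left(2, 4, k=2)): [D, F, C, B, A, G, E]
After 7 (swap(1, 0)): [F, D, C, B, A, G, E]
After 8 (swap(1, 4)): [F, A, C, B, D, G, E]
After 9 (swap(6, 1)): [F, E, C, B, D, G, A]
After 10 (reverse(4, 5)): [F, E, C, B, G, D, A]
After 11 (reverse(4, 5)): [F, E, C, B, D, G, A]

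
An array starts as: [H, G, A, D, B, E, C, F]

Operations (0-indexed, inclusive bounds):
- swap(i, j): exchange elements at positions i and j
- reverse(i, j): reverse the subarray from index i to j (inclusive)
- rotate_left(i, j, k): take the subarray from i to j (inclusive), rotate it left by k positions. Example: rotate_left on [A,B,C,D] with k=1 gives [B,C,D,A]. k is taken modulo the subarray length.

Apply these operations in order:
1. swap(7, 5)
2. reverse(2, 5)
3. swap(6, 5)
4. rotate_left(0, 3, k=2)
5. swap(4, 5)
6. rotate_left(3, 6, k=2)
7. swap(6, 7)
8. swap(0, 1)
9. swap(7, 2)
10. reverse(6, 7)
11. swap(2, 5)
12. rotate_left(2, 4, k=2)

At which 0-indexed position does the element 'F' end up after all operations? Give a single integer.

After 1 (swap(7, 5)): [H, G, A, D, B, F, C, E]
After 2 (reverse(2, 5)): [H, G, F, B, D, A, C, E]
After 3 (swap(6, 5)): [H, G, F, B, D, C, A, E]
After 4 (rotate_left(0, 3, k=2)): [F, B, H, G, D, C, A, E]
After 5 (swap(4, 5)): [F, B, H, G, C, D, A, E]
After 6 (rotate_left(3, 6, k=2)): [F, B, H, D, A, G, C, E]
After 7 (swap(6, 7)): [F, B, H, D, A, G, E, C]
After 8 (swap(0, 1)): [B, F, H, D, A, G, E, C]
After 9 (swap(7, 2)): [B, F, C, D, A, G, E, H]
After 10 (reverse(6, 7)): [B, F, C, D, A, G, H, E]
After 11 (swap(2, 5)): [B, F, G, D, A, C, H, E]
After 12 (rotate_left(2, 4, k=2)): [B, F, A, G, D, C, H, E]

Answer: 1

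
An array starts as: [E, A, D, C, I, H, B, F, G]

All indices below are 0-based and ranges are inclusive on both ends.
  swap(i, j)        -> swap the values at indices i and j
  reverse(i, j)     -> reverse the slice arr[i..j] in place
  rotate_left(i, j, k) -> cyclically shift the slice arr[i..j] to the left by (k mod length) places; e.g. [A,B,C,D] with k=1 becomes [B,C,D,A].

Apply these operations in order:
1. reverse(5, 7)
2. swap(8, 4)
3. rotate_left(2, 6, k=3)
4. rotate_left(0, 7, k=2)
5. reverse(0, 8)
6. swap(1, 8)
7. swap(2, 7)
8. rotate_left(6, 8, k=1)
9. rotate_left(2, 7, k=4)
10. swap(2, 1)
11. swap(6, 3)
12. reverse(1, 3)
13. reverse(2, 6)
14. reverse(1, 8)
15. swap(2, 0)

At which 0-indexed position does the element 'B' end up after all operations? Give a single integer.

Answer: 5

Derivation:
After 1 (reverse(5, 7)): [E, A, D, C, I, F, B, H, G]
After 2 (swap(8, 4)): [E, A, D, C, G, F, B, H, I]
After 3 (rotate_left(2, 6, k=3)): [E, A, F, B, D, C, G, H, I]
After 4 (rotate_left(0, 7, k=2)): [F, B, D, C, G, H, E, A, I]
After 5 (reverse(0, 8)): [I, A, E, H, G, C, D, B, F]
After 6 (swap(1, 8)): [I, F, E, H, G, C, D, B, A]
After 7 (swap(2, 7)): [I, F, B, H, G, C, D, E, A]
After 8 (rotate_left(6, 8, k=1)): [I, F, B, H, G, C, E, A, D]
After 9 (rotate_left(2, 7, k=4)): [I, F, E, A, B, H, G, C, D]
After 10 (swap(2, 1)): [I, E, F, A, B, H, G, C, D]
After 11 (swap(6, 3)): [I, E, F, G, B, H, A, C, D]
After 12 (reverse(1, 3)): [I, G, F, E, B, H, A, C, D]
After 13 (reverse(2, 6)): [I, G, A, H, B, E, F, C, D]
After 14 (reverse(1, 8)): [I, D, C, F, E, B, H, A, G]
After 15 (swap(2, 0)): [C, D, I, F, E, B, H, A, G]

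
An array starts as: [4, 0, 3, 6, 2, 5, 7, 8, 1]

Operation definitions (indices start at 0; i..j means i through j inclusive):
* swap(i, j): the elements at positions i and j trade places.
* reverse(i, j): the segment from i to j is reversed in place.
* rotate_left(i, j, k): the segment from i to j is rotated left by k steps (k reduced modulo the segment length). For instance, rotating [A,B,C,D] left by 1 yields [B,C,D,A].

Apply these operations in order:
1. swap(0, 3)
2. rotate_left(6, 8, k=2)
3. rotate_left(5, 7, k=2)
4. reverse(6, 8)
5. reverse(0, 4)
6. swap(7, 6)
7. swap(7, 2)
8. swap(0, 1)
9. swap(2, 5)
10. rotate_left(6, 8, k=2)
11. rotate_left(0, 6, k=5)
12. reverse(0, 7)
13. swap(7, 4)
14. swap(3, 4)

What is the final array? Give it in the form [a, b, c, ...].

Answer: [1, 6, 0, 8, 7, 4, 5, 2, 3]

Derivation:
After 1 (swap(0, 3)): [6, 0, 3, 4, 2, 5, 7, 8, 1]
After 2 (rotate_left(6, 8, k=2)): [6, 0, 3, 4, 2, 5, 1, 7, 8]
After 3 (rotate_left(5, 7, k=2)): [6, 0, 3, 4, 2, 7, 5, 1, 8]
After 4 (reverse(6, 8)): [6, 0, 3, 4, 2, 7, 8, 1, 5]
After 5 (reverse(0, 4)): [2, 4, 3, 0, 6, 7, 8, 1, 5]
After 6 (swap(7, 6)): [2, 4, 3, 0, 6, 7, 1, 8, 5]
After 7 (swap(7, 2)): [2, 4, 8, 0, 6, 7, 1, 3, 5]
After 8 (swap(0, 1)): [4, 2, 8, 0, 6, 7, 1, 3, 5]
After 9 (swap(2, 5)): [4, 2, 7, 0, 6, 8, 1, 3, 5]
After 10 (rotate_left(6, 8, k=2)): [4, 2, 7, 0, 6, 8, 5, 1, 3]
After 11 (rotate_left(0, 6, k=5)): [8, 5, 4, 2, 7, 0, 6, 1, 3]
After 12 (reverse(0, 7)): [1, 6, 0, 7, 2, 4, 5, 8, 3]
After 13 (swap(7, 4)): [1, 6, 0, 7, 8, 4, 5, 2, 3]
After 14 (swap(3, 4)): [1, 6, 0, 8, 7, 4, 5, 2, 3]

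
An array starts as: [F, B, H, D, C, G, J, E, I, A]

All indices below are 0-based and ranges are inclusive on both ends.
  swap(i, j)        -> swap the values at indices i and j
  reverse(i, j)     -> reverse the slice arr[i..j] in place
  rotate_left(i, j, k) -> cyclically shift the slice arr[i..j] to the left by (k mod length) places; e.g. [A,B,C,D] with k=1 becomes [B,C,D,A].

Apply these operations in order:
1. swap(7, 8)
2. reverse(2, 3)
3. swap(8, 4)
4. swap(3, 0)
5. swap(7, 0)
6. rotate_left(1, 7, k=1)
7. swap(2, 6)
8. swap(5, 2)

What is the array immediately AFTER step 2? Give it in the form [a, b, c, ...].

Answer: [F, B, D, H, C, G, J, I, E, A]

Derivation:
After 1 (swap(7, 8)): [F, B, H, D, C, G, J, I, E, A]
After 2 (reverse(2, 3)): [F, B, D, H, C, G, J, I, E, A]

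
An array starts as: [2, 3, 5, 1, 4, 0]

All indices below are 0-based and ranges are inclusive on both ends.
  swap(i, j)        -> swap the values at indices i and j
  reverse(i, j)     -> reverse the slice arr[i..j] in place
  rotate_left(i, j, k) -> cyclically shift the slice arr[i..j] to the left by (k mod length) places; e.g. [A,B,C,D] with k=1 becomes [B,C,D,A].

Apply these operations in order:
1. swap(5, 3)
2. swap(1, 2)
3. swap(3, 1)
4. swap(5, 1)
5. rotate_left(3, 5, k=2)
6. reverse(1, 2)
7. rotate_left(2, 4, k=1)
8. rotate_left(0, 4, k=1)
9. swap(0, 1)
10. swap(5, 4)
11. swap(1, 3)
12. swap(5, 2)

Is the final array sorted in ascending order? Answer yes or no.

Answer: yes

Derivation:
After 1 (swap(5, 3)): [2, 3, 5, 0, 4, 1]
After 2 (swap(1, 2)): [2, 5, 3, 0, 4, 1]
After 3 (swap(3, 1)): [2, 0, 3, 5, 4, 1]
After 4 (swap(5, 1)): [2, 1, 3, 5, 4, 0]
After 5 (rotate_left(3, 5, k=2)): [2, 1, 3, 0, 5, 4]
After 6 (reverse(1, 2)): [2, 3, 1, 0, 5, 4]
After 7 (rotate_left(2, 4, k=1)): [2, 3, 0, 5, 1, 4]
After 8 (rotate_left(0, 4, k=1)): [3, 0, 5, 1, 2, 4]
After 9 (swap(0, 1)): [0, 3, 5, 1, 2, 4]
After 10 (swap(5, 4)): [0, 3, 5, 1, 4, 2]
After 11 (swap(1, 3)): [0, 1, 5, 3, 4, 2]
After 12 (swap(5, 2)): [0, 1, 2, 3, 4, 5]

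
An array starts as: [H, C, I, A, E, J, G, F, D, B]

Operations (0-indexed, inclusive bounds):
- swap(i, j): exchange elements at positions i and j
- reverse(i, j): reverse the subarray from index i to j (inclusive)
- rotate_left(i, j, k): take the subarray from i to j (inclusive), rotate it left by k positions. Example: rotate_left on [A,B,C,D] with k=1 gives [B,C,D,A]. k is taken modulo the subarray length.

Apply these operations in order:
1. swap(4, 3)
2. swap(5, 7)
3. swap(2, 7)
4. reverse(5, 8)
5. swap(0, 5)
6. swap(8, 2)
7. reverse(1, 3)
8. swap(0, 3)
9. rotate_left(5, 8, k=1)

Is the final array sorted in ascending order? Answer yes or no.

After 1 (swap(4, 3)): [H, C, I, E, A, J, G, F, D, B]
After 2 (swap(5, 7)): [H, C, I, E, A, F, G, J, D, B]
After 3 (swap(2, 7)): [H, C, J, E, A, F, G, I, D, B]
After 4 (reverse(5, 8)): [H, C, J, E, A, D, I, G, F, B]
After 5 (swap(0, 5)): [D, C, J, E, A, H, I, G, F, B]
After 6 (swap(8, 2)): [D, C, F, E, A, H, I, G, J, B]
After 7 (reverse(1, 3)): [D, E, F, C, A, H, I, G, J, B]
After 8 (swap(0, 3)): [C, E, F, D, A, H, I, G, J, B]
After 9 (rotate_left(5, 8, k=1)): [C, E, F, D, A, I, G, J, H, B]

Answer: no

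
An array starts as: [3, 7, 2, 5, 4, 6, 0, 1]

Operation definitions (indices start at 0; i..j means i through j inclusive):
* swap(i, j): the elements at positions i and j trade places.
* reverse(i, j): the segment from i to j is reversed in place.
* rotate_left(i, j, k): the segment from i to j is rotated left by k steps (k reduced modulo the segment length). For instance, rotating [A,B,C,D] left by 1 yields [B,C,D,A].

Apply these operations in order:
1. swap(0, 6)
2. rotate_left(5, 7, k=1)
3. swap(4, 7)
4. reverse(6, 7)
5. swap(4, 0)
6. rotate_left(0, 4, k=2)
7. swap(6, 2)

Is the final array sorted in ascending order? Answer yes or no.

Answer: no

Derivation:
After 1 (swap(0, 6)): [0, 7, 2, 5, 4, 6, 3, 1]
After 2 (rotate_left(5, 7, k=1)): [0, 7, 2, 5, 4, 3, 1, 6]
After 3 (swap(4, 7)): [0, 7, 2, 5, 6, 3, 1, 4]
After 4 (reverse(6, 7)): [0, 7, 2, 5, 6, 3, 4, 1]
After 5 (swap(4, 0)): [6, 7, 2, 5, 0, 3, 4, 1]
After 6 (rotate_left(0, 4, k=2)): [2, 5, 0, 6, 7, 3, 4, 1]
After 7 (swap(6, 2)): [2, 5, 4, 6, 7, 3, 0, 1]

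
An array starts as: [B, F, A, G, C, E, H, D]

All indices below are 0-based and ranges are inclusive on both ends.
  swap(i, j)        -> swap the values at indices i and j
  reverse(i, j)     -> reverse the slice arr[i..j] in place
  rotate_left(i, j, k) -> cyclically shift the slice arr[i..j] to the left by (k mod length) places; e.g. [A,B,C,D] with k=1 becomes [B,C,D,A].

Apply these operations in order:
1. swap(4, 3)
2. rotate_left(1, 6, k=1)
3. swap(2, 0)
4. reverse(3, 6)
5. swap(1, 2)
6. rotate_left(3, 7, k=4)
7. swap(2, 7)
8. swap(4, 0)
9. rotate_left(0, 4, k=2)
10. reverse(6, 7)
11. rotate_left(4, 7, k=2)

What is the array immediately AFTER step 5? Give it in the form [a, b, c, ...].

After 1 (swap(4, 3)): [B, F, A, C, G, E, H, D]
After 2 (rotate_left(1, 6, k=1)): [B, A, C, G, E, H, F, D]
After 3 (swap(2, 0)): [C, A, B, G, E, H, F, D]
After 4 (reverse(3, 6)): [C, A, B, F, H, E, G, D]
After 5 (swap(1, 2)): [C, B, A, F, H, E, G, D]

Answer: [C, B, A, F, H, E, G, D]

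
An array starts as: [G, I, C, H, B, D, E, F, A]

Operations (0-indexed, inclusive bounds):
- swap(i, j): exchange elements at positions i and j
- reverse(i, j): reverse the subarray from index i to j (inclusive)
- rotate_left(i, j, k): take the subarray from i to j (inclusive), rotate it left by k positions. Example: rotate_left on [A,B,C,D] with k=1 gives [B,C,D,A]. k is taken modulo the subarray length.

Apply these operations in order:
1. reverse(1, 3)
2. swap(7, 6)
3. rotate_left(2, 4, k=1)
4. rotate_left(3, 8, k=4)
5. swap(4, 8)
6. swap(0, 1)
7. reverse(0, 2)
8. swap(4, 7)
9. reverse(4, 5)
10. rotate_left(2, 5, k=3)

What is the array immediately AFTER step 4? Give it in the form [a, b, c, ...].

After 1 (reverse(1, 3)): [G, H, C, I, B, D, E, F, A]
After 2 (swap(7, 6)): [G, H, C, I, B, D, F, E, A]
After 3 (rotate_left(2, 4, k=1)): [G, H, I, B, C, D, F, E, A]
After 4 (rotate_left(3, 8, k=4)): [G, H, I, E, A, B, C, D, F]

Answer: [G, H, I, E, A, B, C, D, F]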